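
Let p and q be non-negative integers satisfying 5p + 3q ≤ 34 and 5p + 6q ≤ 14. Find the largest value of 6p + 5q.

12

Relaxing integrality, the LP optimum is 16.80 at (p,q) = (2.8, 0), which is not an integer point.
(p,q)=(2,0): 5·2+3·0=10≤34, 5·2+6·0=10≤14, objective 12.
(p,q)=(1,1): 5·1+3·1=8≤34, 5·1+6·1=11≤14, objective 11.
(p,q)=(1,0): 5·1+3·0=5≤34, 5·1+6·0=5≤14, objective 6.
No feasible integer point exceeds 12.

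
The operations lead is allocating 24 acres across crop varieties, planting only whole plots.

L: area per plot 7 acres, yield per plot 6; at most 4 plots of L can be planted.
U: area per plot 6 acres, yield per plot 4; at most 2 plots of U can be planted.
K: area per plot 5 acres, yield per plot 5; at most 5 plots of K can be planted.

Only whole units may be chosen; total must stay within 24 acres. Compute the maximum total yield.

22

Take 2×L and 2×K: area 24 ≤ 24, yield 2·6 + 2·5 = 22.
No other integer combination yields more.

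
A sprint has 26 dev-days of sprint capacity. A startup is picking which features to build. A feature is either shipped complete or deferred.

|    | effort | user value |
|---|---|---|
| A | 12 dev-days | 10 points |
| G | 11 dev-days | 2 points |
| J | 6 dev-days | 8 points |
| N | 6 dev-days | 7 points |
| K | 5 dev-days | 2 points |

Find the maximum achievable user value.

Take A, J, and N: effort 12 + 6 + 6 = 24 ≤ 26, user value 10 + 8 + 7 = 25.
No other feasible combination does better.

25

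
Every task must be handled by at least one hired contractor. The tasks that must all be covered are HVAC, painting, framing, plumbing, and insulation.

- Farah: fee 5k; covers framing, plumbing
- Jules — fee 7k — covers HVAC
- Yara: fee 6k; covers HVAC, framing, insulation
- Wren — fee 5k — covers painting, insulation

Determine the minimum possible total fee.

16

This is a weighted set-cover instance.
Choose Farah, Yara, and Wren: together they cover HVAC, painting, framing, plumbing, insulation — every task.
Total fee: 5 + 6 + 5 = 16.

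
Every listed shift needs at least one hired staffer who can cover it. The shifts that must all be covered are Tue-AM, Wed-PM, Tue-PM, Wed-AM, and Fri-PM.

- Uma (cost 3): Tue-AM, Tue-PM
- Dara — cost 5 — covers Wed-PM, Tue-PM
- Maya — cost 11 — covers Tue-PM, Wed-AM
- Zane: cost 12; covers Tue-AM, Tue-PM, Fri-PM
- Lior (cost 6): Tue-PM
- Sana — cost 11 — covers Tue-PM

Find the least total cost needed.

28

The greedy cost-per-new-shift heuristic would pick Uma, Dara, Maya, and Zane for 31, but a cheaper cover exists.
Choose Dara, Maya, and Zane: together they cover Tue-AM, Wed-PM, Tue-PM, Wed-AM, Fri-PM — every shift.
Total cost: 5 + 11 + 12 = 28.
No cover costs less than 28.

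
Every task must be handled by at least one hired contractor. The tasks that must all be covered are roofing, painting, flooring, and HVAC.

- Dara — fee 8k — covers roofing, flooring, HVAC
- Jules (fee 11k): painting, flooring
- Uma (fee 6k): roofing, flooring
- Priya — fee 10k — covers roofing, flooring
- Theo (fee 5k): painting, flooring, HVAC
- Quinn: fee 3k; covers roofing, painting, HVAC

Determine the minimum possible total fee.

Choose Theo and Quinn: together they cover roofing, painting, flooring, HVAC — every task.
Total fee: 5 + 3 = 8.
No cover costs less than 8.

8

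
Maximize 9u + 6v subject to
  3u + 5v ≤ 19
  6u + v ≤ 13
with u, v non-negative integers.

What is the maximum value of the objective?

27

(u,v)=(1,3) is feasible, giving 27.
(u,v)=(2,1) is feasible, giving 24.
(u,v)=(1,2) is feasible, giving 21.
No feasible integer point exceeds 27.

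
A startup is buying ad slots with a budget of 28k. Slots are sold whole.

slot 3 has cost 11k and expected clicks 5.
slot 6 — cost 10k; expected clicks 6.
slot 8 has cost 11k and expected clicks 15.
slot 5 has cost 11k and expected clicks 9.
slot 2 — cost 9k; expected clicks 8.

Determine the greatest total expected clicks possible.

24

Allowing fractional choices, the relaxed optimum would be about 29.5, but ad slots are indivisible.
slot 8 + slot 5: cost 11 + 11 = 22 ≤ 28, expected clicks 15 + 9 = 24.
slot 8 + slot 2: cost 11 + 9 = 20 ≤ 28, expected clicks 15 + 8 = 23.
slot 6 + slot 8: cost 10 + 11 = 21 ≤ 28, expected clicks 6 + 15 = 21.
Best is slot 8 and slot 5 with total expected clicks 24.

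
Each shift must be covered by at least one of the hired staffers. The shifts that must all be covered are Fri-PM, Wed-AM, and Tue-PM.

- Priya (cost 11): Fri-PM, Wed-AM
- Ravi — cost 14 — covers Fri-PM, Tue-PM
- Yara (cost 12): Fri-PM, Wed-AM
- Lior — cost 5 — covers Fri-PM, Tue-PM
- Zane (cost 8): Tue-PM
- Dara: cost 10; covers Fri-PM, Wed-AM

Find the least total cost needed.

15

Choose Lior and Dara: together they cover Fri-PM, Wed-AM, Tue-PM — every shift.
Total cost: 5 + 10 = 15.
No cover costs less than 15.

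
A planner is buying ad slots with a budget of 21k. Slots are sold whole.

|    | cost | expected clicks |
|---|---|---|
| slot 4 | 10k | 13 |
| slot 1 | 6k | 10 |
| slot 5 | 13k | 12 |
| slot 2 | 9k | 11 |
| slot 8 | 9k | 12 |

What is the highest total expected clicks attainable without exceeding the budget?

25

slot 4 + slot 8: cost 10 + 9 = 19 ≤ 21, expected clicks 13 + 12 = 25.
slot 4 + slot 2: cost 10 + 9 = 19 ≤ 21, expected clicks 13 + 11 = 24.
Best is slot 4 and slot 8 with total expected clicks 25.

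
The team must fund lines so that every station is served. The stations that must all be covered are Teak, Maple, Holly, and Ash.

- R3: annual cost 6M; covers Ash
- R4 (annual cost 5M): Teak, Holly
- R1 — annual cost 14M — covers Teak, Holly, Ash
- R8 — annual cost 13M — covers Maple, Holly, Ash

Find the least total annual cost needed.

18

The greedy cost-per-new-station heuristic would pick R4, R3, and R8 for 24, but a cheaper cover exists.
Choose R4 and R8: together they cover Teak, Maple, Holly, Ash — every station.
Total annual cost: 5 + 13 = 18.
No cover costs less than 18.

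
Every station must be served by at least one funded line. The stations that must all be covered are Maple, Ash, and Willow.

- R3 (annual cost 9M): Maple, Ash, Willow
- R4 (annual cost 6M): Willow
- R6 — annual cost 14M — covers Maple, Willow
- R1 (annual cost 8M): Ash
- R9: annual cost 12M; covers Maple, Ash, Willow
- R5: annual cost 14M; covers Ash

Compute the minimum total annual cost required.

9

This is an integer covering problem.
R3 alone covers Maple, Ash, Willow — every station.
Total annual cost: 9.
No cover costs less than 9.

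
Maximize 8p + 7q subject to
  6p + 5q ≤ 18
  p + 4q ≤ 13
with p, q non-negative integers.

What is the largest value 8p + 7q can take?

24

(p,q)=(3,0) is feasible, giving 24.
(p,q)=(2,1) is feasible, giving 23.
No feasible integer point exceeds 24.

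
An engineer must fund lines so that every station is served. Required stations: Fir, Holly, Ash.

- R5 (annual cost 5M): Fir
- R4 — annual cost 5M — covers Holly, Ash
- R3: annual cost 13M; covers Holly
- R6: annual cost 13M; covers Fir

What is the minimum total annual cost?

Choose R5 and R4: together they cover Fir, Holly, Ash — every station.
Total annual cost: 5 + 5 = 10.
No cover costs less than 10.

10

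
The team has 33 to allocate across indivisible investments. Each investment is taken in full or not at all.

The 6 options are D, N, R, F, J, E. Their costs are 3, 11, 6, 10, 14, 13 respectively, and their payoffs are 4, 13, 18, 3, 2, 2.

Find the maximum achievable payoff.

Allowing fractional choices, the relaxed optimum would be about 38.5, but investments are indivisible.
D + N + R: cost 3 + 11 + 6 = 20 ≤ 33, payoff 4 + 13 + 18 = 35.
D + N + R + E: cost 3 + 11 + 6 + 13 = 33 ≤ 33, payoff 4 + 13 + 18 + 2 = 37.
D + N + R + F: cost 3 + 11 + 6 + 10 = 30 ≤ 33, payoff 4 + 13 + 18 + 3 = 38.
Best is D, N, R, and F with total payoff 38.

38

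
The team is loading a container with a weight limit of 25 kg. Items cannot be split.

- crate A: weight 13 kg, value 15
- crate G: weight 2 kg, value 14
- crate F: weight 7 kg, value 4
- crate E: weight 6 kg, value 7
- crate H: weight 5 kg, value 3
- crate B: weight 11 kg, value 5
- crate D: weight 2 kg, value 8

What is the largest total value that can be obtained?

Treat it as a binary knapsack problem.
Allowing fractional choices, the relaxed optimum would be about 45.2, but items are indivisible.
crate A + crate G + crate E + crate D: weight 13 + 2 + 6 + 2 = 23 ≤ 25, value 15 + 14 + 7 + 8 = 44.
crate A + crate G + crate H + crate D: weight 13 + 2 + 5 + 2 = 22 ≤ 25, value 15 + 14 + 3 + 8 = 40.
crate A + crate G + crate F + crate D: weight 13 + 2 + 7 + 2 = 24 ≤ 25, value 15 + 14 + 4 + 8 = 41.
Best is crate A, crate G, crate E, and crate D with total value 44.

44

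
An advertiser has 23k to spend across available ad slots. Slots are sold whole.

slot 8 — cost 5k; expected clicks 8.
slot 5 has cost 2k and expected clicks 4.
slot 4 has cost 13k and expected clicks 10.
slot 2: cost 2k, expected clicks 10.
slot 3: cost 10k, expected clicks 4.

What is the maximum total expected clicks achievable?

32

This is a 0-1 knapsack instance.
slot 8 + slot 5 + slot 2 + slot 3: cost 5 + 2 + 2 + 10 = 19 ≤ 23, expected clicks 8 + 4 + 10 + 4 = 26.
slot 8 + slot 5 + slot 4 + slot 2: cost 5 + 2 + 13 + 2 = 22 ≤ 23, expected clicks 8 + 4 + 10 + 10 = 32.
slot 8 + slot 4 + slot 2: cost 5 + 13 + 2 = 20 ≤ 23, expected clicks 8 + 10 + 10 = 28.
Best is slot 8, slot 5, slot 4, and slot 2 with total expected clicks 32.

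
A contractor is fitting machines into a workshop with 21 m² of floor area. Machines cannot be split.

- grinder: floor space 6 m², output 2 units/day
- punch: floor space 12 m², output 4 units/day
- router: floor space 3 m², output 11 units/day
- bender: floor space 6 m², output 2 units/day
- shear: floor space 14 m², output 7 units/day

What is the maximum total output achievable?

Allowing fractional choices, the relaxed optimum would be about 19.3, but machines are indivisible.
grinder + punch + router: floor space 6 + 12 + 3 = 21 ≤ 21, output 2 + 4 + 11 = 17.
punch + router + bender: floor space 12 + 3 + 6 = 21 ≤ 21, output 4 + 11 + 2 = 17.
router + shear: floor space 3 + 14 = 17 ≤ 21, output 11 + 7 = 18.
Best is router and shear with total output 18.

18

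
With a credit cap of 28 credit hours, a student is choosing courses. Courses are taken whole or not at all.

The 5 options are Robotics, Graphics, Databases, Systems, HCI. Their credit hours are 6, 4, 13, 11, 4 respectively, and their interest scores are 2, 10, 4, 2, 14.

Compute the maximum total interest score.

30

Allowing fractional choices, the relaxed optimum would be about 30.2, but courses are indivisible.
Graphics + Databases + HCI: credit hours 4 + 13 + 4 = 21 ≤ 28, interest score 10 + 4 + 14 = 28.
Robotics + Graphics + Databases + HCI: credit hours 6 + 4 + 13 + 4 = 27 ≤ 28, interest score 2 + 10 + 4 + 14 = 30.
Best is Robotics, Graphics, Databases, and HCI with total interest score 30.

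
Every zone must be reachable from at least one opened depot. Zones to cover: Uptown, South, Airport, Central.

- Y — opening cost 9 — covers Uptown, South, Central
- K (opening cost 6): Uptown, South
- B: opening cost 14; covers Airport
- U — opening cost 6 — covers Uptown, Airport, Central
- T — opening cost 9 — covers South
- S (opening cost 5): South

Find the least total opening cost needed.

This is an integer covering problem.
Choose U and S: together they cover Uptown, South, Airport, Central — every zone.
Total opening cost: 6 + 5 = 11.
No cover costs less than 11.

11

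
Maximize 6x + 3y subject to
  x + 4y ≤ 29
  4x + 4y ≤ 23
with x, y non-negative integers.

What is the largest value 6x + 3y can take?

30

Relaxing integrality, the LP optimum is 34.50 at (x,y) = (5.75, 0), which is not an integer point.
(x,y)=(5,0): 1·5+4·0=5≤29, 4·5+4·0=20≤23, objective 30.
(x,y)=(4,1): 1·4+4·1=8≤29, 4·4+4·1=20≤23, objective 27.
Maximum is 30 at (x,y)=(5,0).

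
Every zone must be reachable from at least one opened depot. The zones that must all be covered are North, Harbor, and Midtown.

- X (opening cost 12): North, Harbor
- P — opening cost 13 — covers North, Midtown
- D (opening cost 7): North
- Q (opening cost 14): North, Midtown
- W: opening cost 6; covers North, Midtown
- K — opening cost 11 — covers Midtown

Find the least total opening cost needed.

18

Choose X and W: together they cover North, Harbor, Midtown — every zone.
Total opening cost: 12 + 6 = 18.
No cover costs less than 18.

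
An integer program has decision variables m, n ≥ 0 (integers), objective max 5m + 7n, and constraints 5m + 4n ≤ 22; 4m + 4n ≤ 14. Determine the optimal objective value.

21

(m,n)=(0,3): 5·0+4·3=12≤22, 4·0+4·3=12≤14, objective 21.
(m,n)=(1,2): 5·1+4·2=13≤22, 4·1+4·2=12≤14, objective 19.
The best lattice point is (0,3), giving 21.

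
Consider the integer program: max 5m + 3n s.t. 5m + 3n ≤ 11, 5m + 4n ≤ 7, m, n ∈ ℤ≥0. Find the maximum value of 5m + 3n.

5

(m,n)=(1,0) is feasible, giving 5.
(m,n)=(0,1) is feasible, giving 3.
(m,n)=(0,0) is feasible, giving 0.
No feasible integer point exceeds 5.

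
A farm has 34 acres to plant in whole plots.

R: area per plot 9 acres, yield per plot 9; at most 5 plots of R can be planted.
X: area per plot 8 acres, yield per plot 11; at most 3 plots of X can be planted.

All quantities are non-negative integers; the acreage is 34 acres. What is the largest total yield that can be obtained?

X has the best ratio (11/8); taking only X gives at most 3×11 = 33 (stopped by the supply cap of 3).
Mixing does better — 1×R and 3×X: area 33 ≤ 34, yield 1·9 + 3·11 = 42.

42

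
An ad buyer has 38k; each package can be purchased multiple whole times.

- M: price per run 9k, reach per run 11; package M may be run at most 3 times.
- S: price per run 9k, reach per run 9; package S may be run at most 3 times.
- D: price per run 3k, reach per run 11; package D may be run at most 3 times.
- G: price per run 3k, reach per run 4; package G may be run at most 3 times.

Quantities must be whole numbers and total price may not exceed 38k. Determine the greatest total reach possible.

67

2×M, 3×D, and 3×G: price 36 ≤ 38, reach 2·11 + 3·11 + 3·4 = 67.
3×M and 3×D: price 36 ≤ 38, reach 3·11 + 3·11 = 66.
Best is 67.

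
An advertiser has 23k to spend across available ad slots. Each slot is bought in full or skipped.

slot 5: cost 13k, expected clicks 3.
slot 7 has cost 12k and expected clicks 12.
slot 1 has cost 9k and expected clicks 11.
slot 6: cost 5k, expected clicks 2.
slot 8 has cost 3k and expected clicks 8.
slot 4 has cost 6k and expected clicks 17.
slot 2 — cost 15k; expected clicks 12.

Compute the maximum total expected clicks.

38

Allowing fractional choices, the relaxed optimum would be about 41.0, but ad slots are indivisible.
slot 7 + slot 8 + slot 4: cost 12 + 3 + 6 = 21 ≤ 23, expected clicks 12 + 8 + 17 = 37.
slot 1 + slot 6 + slot 8 + slot 4: cost 9 + 5 + 3 + 6 = 23 ≤ 23, expected clicks 11 + 2 + 8 + 17 = 38.
Best is slot 1, slot 6, slot 8, and slot 4 with total expected clicks 38.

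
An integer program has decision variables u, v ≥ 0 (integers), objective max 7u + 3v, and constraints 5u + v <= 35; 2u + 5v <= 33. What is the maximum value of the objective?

Relaxing integrality, the LP optimum is 55.61 at (u,v) = (6.17, 4.13), which is not an integer point.
(u,v)=(6,4): 5·6+1·4=34≤35, 2·6+5·4=32≤33, objective 54.
(u,v)=(6,3): 5·6+1·3=33≤35, 2·6+5·3=27≤33, objective 51.
(u,v)=(5,4): 5·5+1·4=29≤35, 2·5+5·4=30≤33, objective 47.
No feasible integer point exceeds 54.

54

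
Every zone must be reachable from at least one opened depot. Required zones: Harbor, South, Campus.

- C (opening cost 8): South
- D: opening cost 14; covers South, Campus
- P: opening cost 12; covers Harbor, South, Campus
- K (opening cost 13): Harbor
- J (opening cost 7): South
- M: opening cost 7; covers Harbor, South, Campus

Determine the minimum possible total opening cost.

M alone covers Harbor, South, Campus — every zone.
Total opening cost: 7.

7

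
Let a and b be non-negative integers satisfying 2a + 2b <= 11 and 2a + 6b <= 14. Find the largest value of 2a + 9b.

The continuous relaxation peaks at (0, 2.33) with value 21.00; rounding to a feasible lattice point costs some objective.
(a,b)=(1,2): 2·1+2·2=6≤11, 2·1+6·2=14≤14, objective 20.
(a,b)=(0,2): 2·0+2·2=4≤11, 2·0+6·2=12≤14, objective 18.
(a,b)=(2,1): 2·2+2·1=6≤11, 2·2+6·1=10≤14, objective 13.
(a,b)=(1,1): 2·1+2·1=4≤11, 2·1+6·1=8≤14, objective 11.
Maximum is 20 at (a,b)=(1,2).

20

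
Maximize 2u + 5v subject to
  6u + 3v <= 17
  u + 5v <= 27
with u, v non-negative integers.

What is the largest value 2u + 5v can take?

(u,v)=(0,5): 6·0+3·5=15≤17, 1·0+5·5=25≤27, objective 25.
(u,v)=(0,4): 6·0+3·4=12≤17, 1·0+5·4=20≤27, objective 20.
The best lattice point is (0,5), giving 25.

25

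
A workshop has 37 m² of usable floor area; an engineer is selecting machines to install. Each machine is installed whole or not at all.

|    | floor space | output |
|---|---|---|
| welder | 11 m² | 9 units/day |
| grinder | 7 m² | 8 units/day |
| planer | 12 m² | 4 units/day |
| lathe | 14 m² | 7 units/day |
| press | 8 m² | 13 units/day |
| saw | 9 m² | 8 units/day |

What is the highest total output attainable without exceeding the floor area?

38

Allowing fractional choices, the relaxed optimum would be about 39.0, but machines are indivisible.
grinder + planer + press + saw: floor space 7 + 12 + 8 + 9 = 36 ≤ 37, output 8 + 4 + 13 + 8 = 33.
welder + grinder + press + saw: floor space 11 + 7 + 8 + 9 = 35 ≤ 37, output 9 + 8 + 13 + 8 = 38.
Best is welder, grinder, press, and saw with total output 38.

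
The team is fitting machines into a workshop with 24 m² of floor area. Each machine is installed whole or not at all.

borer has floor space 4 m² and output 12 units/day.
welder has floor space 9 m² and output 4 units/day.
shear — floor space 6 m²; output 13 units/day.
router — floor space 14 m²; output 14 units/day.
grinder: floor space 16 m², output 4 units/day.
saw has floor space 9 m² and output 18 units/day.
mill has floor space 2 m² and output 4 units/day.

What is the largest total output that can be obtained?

This is an integer program with binary decision variables.
borer + shear + saw: floor space 4 + 6 + 9 = 19 ≤ 24, output 12 + 13 + 18 = 43.
borer + shear + saw + mill: floor space 4 + 6 + 9 + 2 = 21 ≤ 24, output 12 + 13 + 18 + 4 = 47.
Best is borer, shear, saw, and mill with total output 47.

47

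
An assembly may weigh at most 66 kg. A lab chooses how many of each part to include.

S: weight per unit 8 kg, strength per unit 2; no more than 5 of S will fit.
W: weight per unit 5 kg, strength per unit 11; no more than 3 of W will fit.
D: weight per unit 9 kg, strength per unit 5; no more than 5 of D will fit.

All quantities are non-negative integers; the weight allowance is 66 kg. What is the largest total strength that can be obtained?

This is a bounded integer knapsack.
W has the best ratio (11/5); taking only W gives at most 3×11 = 33 (stopped by the supply cap of 3).
Mixing does better — 3×W and 5×D: weight 60 ≤ 66, strength 3·11 + 5·5 = 58.

58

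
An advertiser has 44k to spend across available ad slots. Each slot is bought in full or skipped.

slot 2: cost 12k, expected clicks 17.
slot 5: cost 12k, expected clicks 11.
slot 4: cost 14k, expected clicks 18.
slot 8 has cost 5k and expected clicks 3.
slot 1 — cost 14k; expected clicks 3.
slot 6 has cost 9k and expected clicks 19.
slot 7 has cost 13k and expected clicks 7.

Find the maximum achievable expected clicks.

57

This is an integer program with binary decision variables.
Allowing fractional choices, the relaxed optimum would be about 62.2, but ad slots are indivisible.
slot 2 + slot 4 + slot 8 + slot 6: cost 12 + 14 + 5 + 9 = 40 ≤ 44, expected clicks 17 + 18 + 3 + 19 = 57.
slot 2 + slot 4 + slot 6: cost 12 + 14 + 9 = 35 ≤ 44, expected clicks 17 + 18 + 19 = 54.
Best is slot 2, slot 4, slot 8, and slot 6 with total expected clicks 57.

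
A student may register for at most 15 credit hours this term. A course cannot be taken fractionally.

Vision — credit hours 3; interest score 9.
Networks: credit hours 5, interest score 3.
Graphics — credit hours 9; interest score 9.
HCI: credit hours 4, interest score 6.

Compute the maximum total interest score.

Vision + Networks + HCI: credit hours 3 + 5 + 4 = 12 ≤ 15, interest score 9 + 3 + 6 = 18.
Vision + HCI: credit hours 3 + 4 = 7 ≤ 15, interest score 9 + 6 = 15.
Vision + Graphics: credit hours 3 + 9 = 12 ≤ 15, interest score 9 + 9 = 18.
The maximum interest score is 18; one optimal choice is Vision and Graphics.

18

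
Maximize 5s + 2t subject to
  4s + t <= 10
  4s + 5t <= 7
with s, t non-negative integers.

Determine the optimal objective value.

5

Relaxing integrality, the LP optimum is 8.75 at (s,t) = (1.75, 0), which is not an integer point.
(s,t)=(1,0): 4·1+1·0=4≤10, 4·1+5·0=4≤7, objective 5.
(s,t)=(0,1): 4·0+1·1=1≤10, 4·0+5·1=5≤7, objective 2.
(s,t)=(0,0): 4·0+1·0=0≤10, 4·0+5·0=0≤7, objective 0.
Maximum is 5 at (s,t)=(1,0).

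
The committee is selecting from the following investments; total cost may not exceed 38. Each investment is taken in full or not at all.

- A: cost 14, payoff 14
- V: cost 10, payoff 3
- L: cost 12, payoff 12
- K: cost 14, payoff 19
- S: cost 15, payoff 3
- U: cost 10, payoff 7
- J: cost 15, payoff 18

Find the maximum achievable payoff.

This is an integer program with binary decision variables.
L + K + U: cost 12 + 14 + 10 = 36 ≤ 38, payoff 12 + 19 + 7 = 38.
A + K + U: cost 14 + 14 + 10 = 38 ≤ 38, payoff 14 + 19 + 7 = 40.
K + J: cost 14 + 15 = 29 ≤ 38, payoff 19 + 18 = 37.
Best is A, K, and U with total payoff 40.

40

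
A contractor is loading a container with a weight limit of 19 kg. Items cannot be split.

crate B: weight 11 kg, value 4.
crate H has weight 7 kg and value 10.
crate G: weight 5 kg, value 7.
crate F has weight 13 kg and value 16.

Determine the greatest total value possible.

This is a 0-1 knapsack instance.
Allowing fractional choices, the relaxed optimum would be about 25.6, but items are indivisible.
crate G + crate F: weight 5 + 13 = 18 ≤ 19, value 7 + 16 = 23.
crate F: weight 13 ≤ 19, value 16.
crate H + crate G: weight 7 + 5 = 12 ≤ 19, value 10 + 7 = 17.
Best is crate G and crate F with total value 23.

23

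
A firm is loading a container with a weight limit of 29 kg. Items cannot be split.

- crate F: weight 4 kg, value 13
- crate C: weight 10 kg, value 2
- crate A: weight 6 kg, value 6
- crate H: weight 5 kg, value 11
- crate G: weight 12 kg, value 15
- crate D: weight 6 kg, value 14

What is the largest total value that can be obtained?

53

crate F + crate A + crate G + crate D: weight 4 + 6 + 12 + 6 = 28 ≤ 29, value 13 + 6 + 15 + 14 = 48.
crate A + crate H + crate G + crate D: weight 6 + 5 + 12 + 6 = 29 ≤ 29, value 6 + 11 + 15 + 14 = 46.
crate F + crate H + crate G + crate D: weight 4 + 5 + 12 + 6 = 27 ≤ 29, value 13 + 11 + 15 + 14 = 53.
Best is crate F, crate H, crate G, and crate D with total value 53.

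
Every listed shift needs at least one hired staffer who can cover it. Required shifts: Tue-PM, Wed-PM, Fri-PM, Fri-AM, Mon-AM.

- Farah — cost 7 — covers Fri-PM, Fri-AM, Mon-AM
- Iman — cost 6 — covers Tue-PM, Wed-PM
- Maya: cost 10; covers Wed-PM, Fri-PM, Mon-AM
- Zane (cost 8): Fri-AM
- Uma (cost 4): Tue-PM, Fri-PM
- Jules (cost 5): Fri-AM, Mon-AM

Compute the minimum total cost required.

This is a weighted set-cover instance.
The greedy cost-per-new-shift heuristic would pick Uma, Jules, and Iman for 15, but a cheaper cover exists.
Choose Farah and Iman: together they cover Tue-PM, Wed-PM, Fri-PM, Fri-AM, Mon-AM — every shift.
Total cost: 7 + 6 = 13.
No cover costs less than 13.

13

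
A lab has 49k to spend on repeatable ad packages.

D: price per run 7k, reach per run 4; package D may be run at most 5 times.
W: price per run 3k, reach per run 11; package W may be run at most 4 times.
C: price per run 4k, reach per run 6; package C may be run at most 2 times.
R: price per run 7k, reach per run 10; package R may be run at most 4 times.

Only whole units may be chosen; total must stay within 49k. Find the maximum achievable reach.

96

This is a bounded integer knapsack.
Take 4×W, 2×C, and 4×R: price 48 ≤ 49, reach 4·11 + 2·6 + 4·10 = 96.
W has the best ratio (11/3) and is taken to its limit of 4; remaining capacity is filled optimally with the others.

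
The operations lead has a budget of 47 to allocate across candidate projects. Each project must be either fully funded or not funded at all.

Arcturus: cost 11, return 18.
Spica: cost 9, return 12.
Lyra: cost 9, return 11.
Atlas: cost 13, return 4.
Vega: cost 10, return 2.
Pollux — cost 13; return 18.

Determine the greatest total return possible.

59

Allowing fractional choices, the relaxed optimum would be about 60.5, but projects are indivisible.
Arcturus + Lyra + Atlas + Pollux: cost 11 + 9 + 13 + 13 = 46 ≤ 47, return 18 + 11 + 4 + 18 = 51.
Arcturus + Spica + Lyra + Pollux: cost 11 + 9 + 9 + 13 = 42 ≤ 47, return 18 + 12 + 11 + 18 = 59.
Arcturus + Spica + Atlas + Pollux: cost 11 + 9 + 13 + 13 = 46 ≤ 47, return 18 + 12 + 4 + 18 = 52.
Best is Arcturus, Spica, Lyra, and Pollux with total return 59.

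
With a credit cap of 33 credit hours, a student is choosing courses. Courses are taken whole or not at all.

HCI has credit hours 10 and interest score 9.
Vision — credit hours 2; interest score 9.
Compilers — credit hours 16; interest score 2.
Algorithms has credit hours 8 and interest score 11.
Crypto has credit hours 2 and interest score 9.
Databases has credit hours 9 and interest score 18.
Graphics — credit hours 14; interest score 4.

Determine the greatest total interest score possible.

56

Take HCI, Vision, Algorithms, Crypto, and Databases: credit hours 10 + 2 + 8 + 2 + 9 = 31 ≤ 33, interest score 9 + 9 + 11 + 9 + 18 = 56.
No other feasible combination does better.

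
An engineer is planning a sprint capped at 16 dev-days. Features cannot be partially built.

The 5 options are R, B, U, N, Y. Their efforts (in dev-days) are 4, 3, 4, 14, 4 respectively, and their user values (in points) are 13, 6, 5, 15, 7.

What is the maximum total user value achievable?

31

Allowing fractional choices, the relaxed optimum would be about 32.1, but features are indivisible.
R + B + U + Y: effort 4 + 3 + 4 + 4 = 15 ≤ 16, user value 13 + 6 + 5 + 7 = 31.
R + U + Y: effort 4 + 4 + 4 = 12 ≤ 16, user value 13 + 5 + 7 = 25.
R + B + Y: effort 4 + 3 + 4 = 11 ≤ 16, user value 13 + 6 + 7 = 26.
Best is R, B, U, and Y with total user value 31.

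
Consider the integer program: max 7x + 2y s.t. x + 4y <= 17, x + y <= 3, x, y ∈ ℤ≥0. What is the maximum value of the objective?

21

(x,y)=(3,0): 1·3+4·0=3≤17, 1·3+1·0=3≤3, objective 21.
(x,y)=(2,1): 1·2+4·1=6≤17, 1·2+1·1=3≤3, objective 16.
(x,y)=(2,0): 1·2+4·0=2≤17, 1·2+1·0=2≤3, objective 14.
The best lattice point is (3,0), giving 21.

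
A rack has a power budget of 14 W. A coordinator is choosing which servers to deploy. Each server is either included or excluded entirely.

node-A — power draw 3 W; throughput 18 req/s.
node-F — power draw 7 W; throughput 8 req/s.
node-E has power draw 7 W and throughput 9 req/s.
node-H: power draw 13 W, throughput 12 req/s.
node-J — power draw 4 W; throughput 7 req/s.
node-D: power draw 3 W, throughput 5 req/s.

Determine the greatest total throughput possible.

Allowing fractional choices, the relaxed optimum would be about 35.1, but servers are indivisible.
node-A + node-E + node-J: power draw 3 + 7 + 4 = 14 ≤ 14, throughput 18 + 9 + 7 = 34.
node-A + node-F + node-J: power draw 3 + 7 + 4 = 14 ≤ 14, throughput 18 + 8 + 7 = 33.
Best is node-A, node-E, and node-J with total throughput 34.

34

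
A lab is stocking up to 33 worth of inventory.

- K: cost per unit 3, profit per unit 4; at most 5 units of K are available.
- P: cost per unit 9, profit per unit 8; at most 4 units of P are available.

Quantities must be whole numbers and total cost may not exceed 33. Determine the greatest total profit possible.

This is a bounded integer knapsack.
2×K and 3×P: cost 33 ≤ 33, profit 2·4 + 3·8 = 32.
5×K and 2×P: cost 33 ≤ 33, profit 5·4 + 2·8 = 36.
Best is 36.

36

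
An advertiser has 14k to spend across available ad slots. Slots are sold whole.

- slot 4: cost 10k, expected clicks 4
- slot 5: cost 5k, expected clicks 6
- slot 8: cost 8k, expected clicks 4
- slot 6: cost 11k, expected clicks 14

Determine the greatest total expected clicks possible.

14

Allowing fractional choices, the relaxed optimum would be about 17.6, but ad slots are indivisible.
slot 5 + slot 8: cost 5 + 8 = 13 ≤ 14, expected clicks 6 + 4 = 10.
slot 6: cost 11 ≤ 14, expected clicks 14.
slot 5: cost 5 ≤ 14, expected clicks 6.
Best is slot 6 with total expected clicks 14.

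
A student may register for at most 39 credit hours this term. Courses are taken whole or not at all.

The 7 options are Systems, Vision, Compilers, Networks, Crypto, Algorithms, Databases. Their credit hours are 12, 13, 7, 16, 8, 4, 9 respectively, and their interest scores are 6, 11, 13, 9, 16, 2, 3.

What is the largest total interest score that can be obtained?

This is an integer program with binary decision variables.
Vision + Compilers + Crypto + Algorithms: credit hours 13 + 7 + 8 + 4 = 32 ≤ 39, interest score 11 + 13 + 16 + 2 = 42.
Vision + Compilers + Crypto + Databases: credit hours 13 + 7 + 8 + 9 = 37 ≤ 39, interest score 11 + 13 + 16 + 3 = 43.
Vision + Compilers + Crypto: credit hours 13 + 7 + 8 = 28 ≤ 39, interest score 11 + 13 + 16 = 40.
Best is Vision, Compilers, Crypto, and Databases with total interest score 43.

43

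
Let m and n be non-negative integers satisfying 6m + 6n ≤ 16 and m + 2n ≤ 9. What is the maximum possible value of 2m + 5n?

The continuous relaxation peaks at (0, 2.67) with value 13.33; rounding to a feasible lattice point costs some objective.
(m,n)=(0,2): 6·0+6·2=12≤16, 1·0+2·2=4≤9, objective 10.
(m,n)=(1,1): 6·1+6·1=12≤16, 1·1+2·1=3≤9, objective 7.
(m,n)=(0,1): 6·0+6·1=6≤16, 1·0+2·1=2≤9, objective 5.
Maximum is 10 at (m,n)=(0,2).

10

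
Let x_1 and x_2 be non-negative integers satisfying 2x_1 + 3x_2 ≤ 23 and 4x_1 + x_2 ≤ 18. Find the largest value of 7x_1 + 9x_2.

(x_1,x_2)=(1,7) is feasible, giving 70.
(x_1,x_2)=(2,6) is feasible, giving 68.
The best lattice point is (1,7), giving 70.

70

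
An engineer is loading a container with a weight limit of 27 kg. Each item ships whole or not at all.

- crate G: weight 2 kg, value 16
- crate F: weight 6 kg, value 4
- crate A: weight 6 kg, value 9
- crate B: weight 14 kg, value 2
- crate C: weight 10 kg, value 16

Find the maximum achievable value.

This is an integer program with binary decision variables.
crate G + crate F + crate C: weight 2 + 6 + 10 = 18 ≤ 27, value 16 + 4 + 16 = 36.
crate G + crate A + crate C: weight 2 + 6 + 10 = 18 ≤ 27, value 16 + 9 + 16 = 41.
crate G + crate F + crate A + crate C: weight 2 + 6 + 6 + 10 = 24 ≤ 27, value 16 + 4 + 9 + 16 = 45.
Best is crate G, crate F, crate A, and crate C with total value 45.

45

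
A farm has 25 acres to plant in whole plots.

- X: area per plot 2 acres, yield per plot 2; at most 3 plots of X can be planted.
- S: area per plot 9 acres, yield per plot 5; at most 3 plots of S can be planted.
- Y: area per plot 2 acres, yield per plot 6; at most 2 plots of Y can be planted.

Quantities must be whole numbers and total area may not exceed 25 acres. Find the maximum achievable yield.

24

3×X, 1×S, and 2×Y: area 19 ≤ 25, yield 3·2 + 1·5 + 2·6 = 23.
1×X, 2×S, and 2×Y: area 24 ≤ 25, yield 1·2 + 2·5 + 2·6 = 24.
Best is 24.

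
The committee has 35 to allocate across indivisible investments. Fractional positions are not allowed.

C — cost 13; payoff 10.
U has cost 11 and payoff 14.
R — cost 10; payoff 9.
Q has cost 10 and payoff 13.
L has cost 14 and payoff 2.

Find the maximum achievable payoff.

37

This is a 0-1 knapsack instance.
Allowing fractional choices, the relaxed optimum would be about 39.1, but investments are indivisible.
C + U + Q: cost 13 + 11 + 10 = 34 ≤ 35, payoff 10 + 14 + 13 = 37.
C + U + R: cost 13 + 11 + 10 = 34 ≤ 35, payoff 10 + 14 + 9 = 33.
U + R + Q: cost 11 + 10 + 10 = 31 ≤ 35, payoff 14 + 9 + 13 = 36.
Best is C, U, and Q with total payoff 37.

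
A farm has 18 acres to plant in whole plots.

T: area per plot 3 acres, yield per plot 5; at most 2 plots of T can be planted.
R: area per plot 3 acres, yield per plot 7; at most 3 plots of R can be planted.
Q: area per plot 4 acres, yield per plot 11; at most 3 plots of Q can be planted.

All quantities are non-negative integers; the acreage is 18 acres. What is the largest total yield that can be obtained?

47

Q has the best ratio (11/4); taking only Q gives at most 3×11 = 33 (stopped by the supply cap of 3).
Mixing does better — 2×R and 3×Q: area 18 ≤ 18, yield 2·7 + 3·11 = 47.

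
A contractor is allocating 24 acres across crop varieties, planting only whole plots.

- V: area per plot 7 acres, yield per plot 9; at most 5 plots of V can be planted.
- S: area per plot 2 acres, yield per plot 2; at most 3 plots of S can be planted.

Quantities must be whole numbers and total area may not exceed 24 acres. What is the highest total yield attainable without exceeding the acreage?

29

3×V: area 21 ≤ 24, yield 3·9 = 27.
3×V and 1×S: area 23 ≤ 24, yield 3·9 + 1·2 = 29.
Best is 29.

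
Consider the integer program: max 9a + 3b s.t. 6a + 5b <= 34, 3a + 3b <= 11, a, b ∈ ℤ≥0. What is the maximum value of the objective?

27

(a,b)=(3,0): 6·3+5·0=18≤34, 3·3+3·0=9≤11, objective 27.
(a,b)=(2,1): 6·2+5·1=17≤34, 3·2+3·1=9≤11, objective 21.
(a,b)=(2,0): 6·2+5·0=12≤34, 3·2+3·0=6≤11, objective 18.
Maximum is 27 at (a,b)=(3,0).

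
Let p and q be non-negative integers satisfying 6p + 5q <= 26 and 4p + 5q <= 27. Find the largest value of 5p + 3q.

The continuous relaxation peaks at (4.33, 0) with value 21.67; rounding to a feasible lattice point costs some objective.
(p,q)=(4,0): 6·4+5·0=24≤26, 4·4+5·0=16≤27, objective 20.
(p,q)=(3,1): 6·3+5·1=23≤26, 4·3+5·1=17≤27, objective 18.
(p,q)=(3,0): 6·3+5·0=18≤26, 4·3+5·0=12≤27, objective 15.
The best lattice point is (4,0), giving 20.

20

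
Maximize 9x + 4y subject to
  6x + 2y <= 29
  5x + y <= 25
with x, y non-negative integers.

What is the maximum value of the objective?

Relaxing integrality, the LP optimum is 58.00 at (x,y) = (0, 14.5), which is not an integer point.
(x,y)=(0,14): 6·0+2·14=28≤29, 5·0+1·14=14≤25, objective 56.
(x,y)=(0,13): 6·0+2·13=26≤29, 5·0+1·13=13≤25, objective 52.
Maximum is 56 at (x,y)=(0,14).

56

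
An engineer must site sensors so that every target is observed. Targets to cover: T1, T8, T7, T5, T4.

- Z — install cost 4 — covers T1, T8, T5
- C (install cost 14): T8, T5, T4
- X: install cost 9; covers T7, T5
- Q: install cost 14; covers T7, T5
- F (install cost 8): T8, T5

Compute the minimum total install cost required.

27

Choose Z, C, and X: together they cover T1, T8, T7, T5, T4 — every target.
Total install cost: 4 + 14 + 9 = 27.
No cover costs less than 27.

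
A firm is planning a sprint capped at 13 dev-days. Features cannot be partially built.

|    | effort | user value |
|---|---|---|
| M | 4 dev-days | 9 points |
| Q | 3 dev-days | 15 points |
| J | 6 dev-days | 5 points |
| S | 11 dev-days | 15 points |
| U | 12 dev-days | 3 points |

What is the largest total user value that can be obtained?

Allowing fractional choices, the relaxed optimum would be about 32.2, but features are indivisible.
M + Q: effort 4 + 3 = 7 ≤ 13, user value 9 + 15 = 24.
M + Q + J: effort 4 + 3 + 6 = 13 ≤ 13, user value 9 + 15 + 5 = 29.
Best is M, Q, and J with total user value 29.

29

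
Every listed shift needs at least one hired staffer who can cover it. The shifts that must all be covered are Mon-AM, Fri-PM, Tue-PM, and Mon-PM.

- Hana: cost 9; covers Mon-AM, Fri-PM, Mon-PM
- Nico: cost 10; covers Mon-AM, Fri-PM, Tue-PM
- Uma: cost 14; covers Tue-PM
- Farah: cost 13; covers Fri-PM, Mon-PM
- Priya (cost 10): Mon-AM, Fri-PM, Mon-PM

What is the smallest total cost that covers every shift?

Choose Hana and Nico: together they cover Mon-AM, Fri-PM, Tue-PM, Mon-PM — every shift.
Total cost: 9 + 10 = 19.
No cover costs less than 19.

19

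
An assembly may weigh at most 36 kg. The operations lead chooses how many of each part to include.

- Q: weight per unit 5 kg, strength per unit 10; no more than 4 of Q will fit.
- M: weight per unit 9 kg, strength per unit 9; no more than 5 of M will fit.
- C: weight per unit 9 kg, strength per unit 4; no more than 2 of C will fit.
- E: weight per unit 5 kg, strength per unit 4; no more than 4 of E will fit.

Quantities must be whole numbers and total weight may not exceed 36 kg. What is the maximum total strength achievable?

4×Q and 3×E: weight 35 ≤ 36, strength 4·10 + 3·4 = 52.
4×Q, 1×M, and 1×E: weight 34 ≤ 36, strength 4·10 + 1·9 + 1·4 = 53.
Best is 53.

53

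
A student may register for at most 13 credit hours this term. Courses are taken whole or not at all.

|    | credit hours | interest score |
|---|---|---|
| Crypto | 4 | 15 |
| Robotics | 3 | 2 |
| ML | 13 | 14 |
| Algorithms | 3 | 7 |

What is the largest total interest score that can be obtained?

24

Treat it as a binary knapsack problem.
Allowing fractional choices, the relaxed optimum would be about 28.5, but courses are indivisible.
Crypto + Robotics + Algorithms: credit hours 4 + 3 + 3 = 10 ≤ 13, interest score 15 + 2 + 7 = 24.
Crypto + Algorithms: credit hours 4 + 3 = 7 ≤ 13, interest score 15 + 7 = 22.
Crypto + Robotics: credit hours 4 + 3 = 7 ≤ 13, interest score 15 + 2 = 17.
Best is Crypto, Robotics, and Algorithms with total interest score 24.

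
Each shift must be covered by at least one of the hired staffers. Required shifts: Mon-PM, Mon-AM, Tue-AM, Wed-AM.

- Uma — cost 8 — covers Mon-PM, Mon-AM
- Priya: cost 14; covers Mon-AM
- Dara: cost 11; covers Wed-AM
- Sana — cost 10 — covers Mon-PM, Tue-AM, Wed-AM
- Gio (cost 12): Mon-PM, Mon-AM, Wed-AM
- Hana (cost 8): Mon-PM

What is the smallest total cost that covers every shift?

18

This is an integer covering problem.
Choose Uma and Sana: together they cover Mon-PM, Mon-AM, Tue-AM, Wed-AM — every shift.
Total cost: 8 + 10 = 18.
No cover costs less than 18.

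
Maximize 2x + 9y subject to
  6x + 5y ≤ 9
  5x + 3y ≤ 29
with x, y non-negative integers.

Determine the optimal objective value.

9

The continuous relaxation peaks at (0, 1.8) with value 16.20; rounding to a feasible lattice point costs some objective.
(x,y)=(0,1): 6·0+5·1=5≤9, 5·0+3·1=3≤29, objective 9.
(x,y)=(1,0): 6·1+5·0=6≤9, 5·1+3·0=5≤29, objective 2.
(x,y)=(0,0): 6·0+5·0=0≤9, 5·0+3·0=0≤29, objective 0.
No feasible integer point exceeds 9.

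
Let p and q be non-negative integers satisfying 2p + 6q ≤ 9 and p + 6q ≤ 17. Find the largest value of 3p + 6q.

The continuous relaxation peaks at (4.5, 0) with value 13.50; rounding to a feasible lattice point costs some objective.
(p,q)=(4,0): 2·4+6·0=8≤9, 1·4+6·0=4≤17, objective 12.
(p,q)=(3,0): 2·3+6·0=6≤9, 1·3+6·0=3≤17, objective 9.
The best lattice point is (4,0), giving 12.

12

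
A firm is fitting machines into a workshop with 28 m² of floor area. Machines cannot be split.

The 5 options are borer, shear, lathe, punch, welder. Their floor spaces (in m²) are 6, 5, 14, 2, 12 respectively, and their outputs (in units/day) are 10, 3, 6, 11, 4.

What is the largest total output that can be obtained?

30

Allowing fractional choices, the relaxed optimum would be about 30.3, but machines are indivisible.
borer + shear + punch + welder: floor space 6 + 5 + 2 + 12 = 25 ≤ 28, output 10 + 3 + 11 + 4 = 28.
borer + lathe + punch: floor space 6 + 14 + 2 = 22 ≤ 28, output 10 + 6 + 11 = 27.
borer + shear + lathe + punch: floor space 6 + 5 + 14 + 2 = 27 ≤ 28, output 10 + 3 + 6 + 11 = 30.
Best is borer, shear, lathe, and punch with total output 30.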